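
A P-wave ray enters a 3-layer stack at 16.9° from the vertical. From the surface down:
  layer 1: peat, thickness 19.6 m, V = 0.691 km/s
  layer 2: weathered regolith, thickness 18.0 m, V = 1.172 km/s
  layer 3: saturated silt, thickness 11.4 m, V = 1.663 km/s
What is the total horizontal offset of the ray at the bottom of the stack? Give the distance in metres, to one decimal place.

p = sin θ₁/V₁ = sin 16.9°/0.691 = 4.2070e-01 s/km is conserved through the stack.
Layer 1: θ = 16.90°; offset = 19.6·tan 16.90° = 5.955 m.
Layer 2: sin θ = p·1.172 = 0.4931 → θ = 29.54°; offset = 18.0·tan 29.54° = 10.201 m.
Layer 3: sin θ = p·1.663 = 0.6996 → θ = 44.40°; offset = 11.4·tan 44.40° = 11.162 m.
Summing the layer offsets gives 27.319 m.

27.3 m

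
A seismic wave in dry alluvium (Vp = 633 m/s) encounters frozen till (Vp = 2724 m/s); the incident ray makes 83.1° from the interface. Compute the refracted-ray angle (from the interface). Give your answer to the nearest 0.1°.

58.9°

Angle from the normal: 90° − 83.1° = 6.9°.
Snell's law: sin θ₂ = (V₂/V₁)·sin θ₁ = (2724/633)·sin 6.9° = 0.5170.
θ₂ = sin⁻¹(0.5170) = 31.13° (from vertical).
From the interface: 90° − 31.13° = 58.87°.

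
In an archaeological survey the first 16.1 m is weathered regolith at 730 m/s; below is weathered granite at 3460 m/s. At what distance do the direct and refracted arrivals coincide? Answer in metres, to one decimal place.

39.9 m

x_cross = 2h·√((V₂+V₁)/(V₂−V₁)).
(V₂+V₁)/(V₂−V₁) = (3460+730)/(3460−730) = 1.5348; √ = 1.2389.
x_cross = 2·16.1·1.2389 = 39.89 m.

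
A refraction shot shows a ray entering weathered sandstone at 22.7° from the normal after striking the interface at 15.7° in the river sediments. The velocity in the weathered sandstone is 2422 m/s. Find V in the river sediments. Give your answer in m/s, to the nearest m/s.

1698 m/s

Snell's law: sin 15.7°/V₁ = sin 22.7°/V₂.
V₁ = V₂·sin 15.7°/sin 22.7° = 2422 × 0.7012 = 1698.33 m/s.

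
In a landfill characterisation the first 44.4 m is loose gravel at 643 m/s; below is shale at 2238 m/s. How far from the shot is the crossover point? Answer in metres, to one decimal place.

θ_c = arcsin(643/2238) = 16.70°, so cos θ_c = 0.9578 and tᵢ = 2h cos θ_c/V₁ = 0.1323 s.
At crossover x/V₁ = x/V₂ + tᵢ ⇒ x = tᵢ/(1/V₁ − 1/V₂) = 0.13228/(1.5552e-03 − 4.4683e-04) = 119.35 m.

119.3 m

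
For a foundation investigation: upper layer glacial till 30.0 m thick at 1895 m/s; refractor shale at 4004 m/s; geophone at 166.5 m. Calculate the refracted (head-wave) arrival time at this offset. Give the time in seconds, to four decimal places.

0.0695 s

θ_c = arcsin(V₁/V₂) = arcsin(1895/4004) = 28.25°, cos θ_c = 0.8809.
Intercept time tᵢ = 2h cos θ_c / V₁ = 2·30.0·0.8809/1895 = 0.02789 s.
t = x/V₂ + tᵢ = 166.5/4004 + 0.02789 = 0.06948 s.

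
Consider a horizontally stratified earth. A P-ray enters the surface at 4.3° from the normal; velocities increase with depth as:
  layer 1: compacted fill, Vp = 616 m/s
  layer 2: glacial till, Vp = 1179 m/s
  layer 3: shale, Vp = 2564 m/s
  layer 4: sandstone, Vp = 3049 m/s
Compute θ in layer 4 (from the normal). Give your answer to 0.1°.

21.8°

Snell's law across each interface conserves sin θ / V, so sin θ_4 = V_4·sin θ₁/V₁.
sin θ_4 = 3049 × sin 4.3° / 616 = 0.3711.
θ_4 = arcsin 0.3711 = 21.78°.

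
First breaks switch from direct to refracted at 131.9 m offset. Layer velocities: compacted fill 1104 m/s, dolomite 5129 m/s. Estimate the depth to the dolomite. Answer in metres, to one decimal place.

53.0 m

x_cross = 2h·√((V₂+V₁)/(V₂−V₁)) → h = x_cross / (2·√((V₂+V₁)/(V₂−V₁))).
√((V₂+V₁)/(V₂−V₁)) = √((5129+1104)/(5129−1104)) = 1.2444.
h = 131.9 / (2·1.2444) = 53.00 m.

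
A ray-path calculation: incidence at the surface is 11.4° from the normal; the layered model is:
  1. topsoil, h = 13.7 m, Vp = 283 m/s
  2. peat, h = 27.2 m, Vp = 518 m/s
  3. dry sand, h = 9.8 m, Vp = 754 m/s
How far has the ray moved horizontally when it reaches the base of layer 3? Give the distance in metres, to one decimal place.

Apply Snell's law at each interface; in layer i the horizontal offset is hᵢ·tan θᵢ.
Layer 1: θ = 11.40°; offset = 13.7·tan 11.40° = 2.762 m.
Layer 2: sin θ = 518·sin 11.4°/283 = 0.3618, θ = 21.21°; offset = 27.2·tan 21.21° = 10.556 m.
Layer 3: sin θ = 754·sin 11.4°/283 = 0.5266, θ = 31.78°; offset = 9.8·tan 31.78° = 6.071 m.
Summing the layer offsets gives 19.389 m.

19.4 m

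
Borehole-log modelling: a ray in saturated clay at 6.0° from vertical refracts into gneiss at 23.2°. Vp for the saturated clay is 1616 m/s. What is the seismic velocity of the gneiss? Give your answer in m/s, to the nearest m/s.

Snell's law: sin 6.0°/V₁ = sin 23.2°/V₂.
V₂ = V₁·sin 23.2°/sin 6.0° = 1616 × 3.7688 = 6090.30 m/s.

6090 m/s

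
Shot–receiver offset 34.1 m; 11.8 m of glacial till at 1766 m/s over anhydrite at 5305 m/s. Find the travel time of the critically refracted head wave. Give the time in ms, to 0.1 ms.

19.0 ms

θ_c = arcsin(V₁/V₂) = arcsin(1766/5305) = 19.44°, cos θ_c = 0.9430.
Intercept time tᵢ = 2h cos θ_c / V₁ = 2·11.8·0.9430/1766 = 0.01260 s.
t = x/V₂ + tᵢ = 34.1/5305 + 0.01260 = 0.01903 s.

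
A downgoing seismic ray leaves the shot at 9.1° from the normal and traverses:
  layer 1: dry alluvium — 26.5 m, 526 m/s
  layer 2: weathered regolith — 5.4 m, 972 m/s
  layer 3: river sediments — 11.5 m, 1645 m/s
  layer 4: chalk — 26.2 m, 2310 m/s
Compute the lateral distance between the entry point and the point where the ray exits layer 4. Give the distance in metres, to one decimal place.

37.7 m

p = sin θ₁/V₁ = sin 9.1°/526 = 3.0068e-04 s/m is conserved through the stack.
Layer 1: θ = 9.10°; offset = 26.5·tan 9.10° = 4.245 m.
Layer 2: sin θ = p·972 = 0.2923 → θ = 16.99°; offset = 5.4·tan 16.99° = 1.650 m.
Layer 3: sin θ = p·1645 = 0.4946 → θ = 29.64°; offset = 11.5·tan 29.64° = 6.545 m.
Layer 4: sin θ = p·2310 = 0.6946 → θ = 43.99°; offset = 26.2·tan 43.99° = 25.295 m.
Total horizontal offset = 37.735 m.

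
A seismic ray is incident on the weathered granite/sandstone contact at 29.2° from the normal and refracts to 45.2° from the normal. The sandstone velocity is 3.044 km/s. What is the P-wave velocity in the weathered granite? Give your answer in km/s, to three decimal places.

sin 29.2° = 0.4879; sin 45.2° = 0.7096.
V₁ = V₂·(sin θ₁/sin θ₂) = 3.044·(0.4879/0.7096) = 2.093 km/s.

2.093 km/s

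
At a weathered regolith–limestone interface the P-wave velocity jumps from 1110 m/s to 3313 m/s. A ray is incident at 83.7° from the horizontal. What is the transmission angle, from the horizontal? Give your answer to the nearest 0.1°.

Angle from the normal: 90° − 83.7° = 6.3°.
sin θ₁/V₁ = sin θ₂/V₂ ⇒ sin θ₂ = 3313·sin 6.3°/1110 = 3313·0.1097/1110 = 0.3275.
θ₂ = sin⁻¹(0.3275) = 19.12° (from vertical).
From the interface: 90° − 19.12° = 70.88°.

70.9°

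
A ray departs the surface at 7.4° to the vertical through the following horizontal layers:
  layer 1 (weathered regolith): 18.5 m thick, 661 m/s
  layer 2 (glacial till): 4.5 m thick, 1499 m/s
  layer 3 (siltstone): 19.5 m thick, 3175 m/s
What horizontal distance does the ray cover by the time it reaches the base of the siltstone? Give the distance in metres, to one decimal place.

19.1 m

Apply Snell's law at each interface; in layer i the horizontal offset is hᵢ·tan θᵢ.
Layer 1: θ = 7.40°; offset = 18.5·tan 7.40° = 2.403 m.
Layer 2: sin θ = 1499·sin 7.4°/661 = 0.2921, θ = 16.98°; offset = 4.5·tan 16.98° = 1.374 m.
Layer 3: sin θ = 3175·sin 7.4°/661 = 0.6186, θ = 38.22°; offset = 19.5·tan 38.22° = 15.355 m.
Total horizontal offset = 19.132 m.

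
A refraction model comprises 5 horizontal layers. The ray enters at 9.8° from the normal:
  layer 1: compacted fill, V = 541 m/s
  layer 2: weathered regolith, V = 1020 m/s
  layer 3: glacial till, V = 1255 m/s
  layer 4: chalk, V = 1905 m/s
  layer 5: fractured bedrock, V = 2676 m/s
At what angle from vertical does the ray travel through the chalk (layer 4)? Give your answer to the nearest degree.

37°

Ray parameter p = sin 9.8° / 541 = 3.1462e-04 s/m.
sin θ_4 = p·V_4 = 3.1462e-04 × 1905 = 0.5994.
θ_4 = 36.82° from the vertical.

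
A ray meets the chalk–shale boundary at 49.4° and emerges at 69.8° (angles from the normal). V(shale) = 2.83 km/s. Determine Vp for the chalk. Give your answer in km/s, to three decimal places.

Snell's law: sin 49.4°/V₁ = sin 69.8°/V₂.
V₁ = V₂·sin 49.4°/sin 69.8° = 2.83 × 0.8090 = 2.290 km/s.

2.290 km/s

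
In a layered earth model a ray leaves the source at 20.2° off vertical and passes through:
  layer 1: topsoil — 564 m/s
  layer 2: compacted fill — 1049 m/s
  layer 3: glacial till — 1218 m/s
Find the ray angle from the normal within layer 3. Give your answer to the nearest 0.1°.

Ray parameter p = sin 20.2° / 564 = 6.1223e-04 s/m.
sin θ_3 = p·V_3 = 6.1223e-04 × 1218 = 0.7457.
θ_3 = arcsin 0.7457 = 48.22°.

48.2°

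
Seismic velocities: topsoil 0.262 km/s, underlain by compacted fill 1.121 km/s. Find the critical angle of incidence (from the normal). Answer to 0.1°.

Critical incidence: sin θ_c = V₁/V₂ = 0.262/1.121 = 0.2337.
θ_c = arcsin 0.2337 = 13.52°.

13.5°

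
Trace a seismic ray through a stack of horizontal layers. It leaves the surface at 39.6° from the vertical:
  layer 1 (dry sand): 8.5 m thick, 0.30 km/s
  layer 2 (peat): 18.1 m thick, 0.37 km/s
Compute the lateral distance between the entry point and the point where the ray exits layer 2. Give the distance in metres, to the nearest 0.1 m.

p = sin θ₁/V₁ = sin 39.6°/0.30 = 2.1247e+00 s/km is conserved through the stack.
Layer 1: θ = 39.60°; offset = 8.5·tan 39.60° = 7.032 m.
Layer 2: sin θ = p·0.37 = 0.7862 → θ = 51.83°; offset = 18.1·tan 51.83° = 23.024 m.
Total horizontal offset = 30.056 m.

30.1 m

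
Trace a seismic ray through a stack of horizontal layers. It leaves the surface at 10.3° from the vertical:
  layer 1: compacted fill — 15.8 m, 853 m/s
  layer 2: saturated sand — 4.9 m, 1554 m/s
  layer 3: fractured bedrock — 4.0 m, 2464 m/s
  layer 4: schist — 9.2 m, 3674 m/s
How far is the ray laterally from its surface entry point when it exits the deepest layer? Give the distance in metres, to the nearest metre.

18 m

Apply Snell's law at each interface; in layer i the horizontal offset is hᵢ·tan θᵢ.
Layer 1: θ = 10.30°; offset = 15.8·tan 10.30° = 2.871 m.
Layer 2: sin θ = 1554·sin 10.3°/853 = 0.3257, θ = 19.01°; offset = 4.9·tan 19.01° = 1.688 m.
Layer 3: sin θ = 2464·sin 10.3°/853 = 0.5165, θ = 31.10°; offset = 4.0·tan 31.10° = 2.413 m.
Layer 4: sin θ = 3674·sin 10.3°/853 = 0.7701, θ = 50.37°; offset = 9.2·tan 50.37° = 11.107 m.
Σ offsets = 18.079 m.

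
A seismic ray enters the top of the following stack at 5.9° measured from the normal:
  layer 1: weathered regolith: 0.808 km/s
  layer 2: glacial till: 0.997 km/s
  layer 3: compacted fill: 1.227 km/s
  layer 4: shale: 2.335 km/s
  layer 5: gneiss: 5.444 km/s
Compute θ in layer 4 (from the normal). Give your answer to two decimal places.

17.28°

Snell's law across each interface conserves sin θ / V, so sin θ_4 = V_4·sin θ₁/V₁.
sin θ_4 = 2.335 × sin 5.9° / 0.808 = 0.2971.
θ_4 = arcsin 0.2971 = 17.28°.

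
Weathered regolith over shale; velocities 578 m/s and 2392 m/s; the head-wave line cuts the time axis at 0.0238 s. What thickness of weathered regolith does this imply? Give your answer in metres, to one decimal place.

7.1 m

h = tᵢ·V₁·V₂ / (2·√(V₂²−V₁²)).
√(V₂²−V₁²) = √(2392² − 578²) = 2321.1 m/s.
h = 0.0238 s × 578 × 2392 / (2 × 2321.1) = 7.09 m.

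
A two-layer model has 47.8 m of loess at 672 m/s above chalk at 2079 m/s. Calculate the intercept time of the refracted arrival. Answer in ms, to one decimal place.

tᵢ = 2h·√(V₂²−V₁²)/(V₁V₂).
√(V₂²−V₁²) = √(2079²−672²) = 1967.4 m/s.
tᵢ = 2·47.8·1967.4/(672·2079) = 0.13463 s.

134.6 ms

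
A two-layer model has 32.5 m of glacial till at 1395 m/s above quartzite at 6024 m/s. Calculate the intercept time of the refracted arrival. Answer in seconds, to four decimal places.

θ_c = arcsin(V₁/V₂) = arcsin(1395/6024) = 13.39°; cos θ_c = 0.9728.
tᵢ = 2h·cos θ_c / V₁ = 2·32.5·0.9728 / 1395 = 0.04533 s.

0.0453 s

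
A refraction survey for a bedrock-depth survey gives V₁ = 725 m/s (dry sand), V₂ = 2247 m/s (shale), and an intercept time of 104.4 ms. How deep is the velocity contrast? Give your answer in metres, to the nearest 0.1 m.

40.0 m

h = tᵢ·V₁·V₂ / (2·√(V₂²−V₁²)).
√(V₂²−V₁²) = √(2247² − 725²) = 2126.8 m/s.
h = 0.1044 s × 725 × 2247 / (2 × 2126.8) = 39.98 m.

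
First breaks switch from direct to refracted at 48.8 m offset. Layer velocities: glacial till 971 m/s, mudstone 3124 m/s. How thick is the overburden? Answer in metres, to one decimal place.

h = (x_cross/2)·√((V₂−V₁)/(V₂+V₁)).
(V₂−V₁)/(V₂+V₁) = (3124−971)/(3124+971) = 0.5258; √ = 0.7251.
h = (48.8/2)·0.7251 = 17.69 m.

17.7 m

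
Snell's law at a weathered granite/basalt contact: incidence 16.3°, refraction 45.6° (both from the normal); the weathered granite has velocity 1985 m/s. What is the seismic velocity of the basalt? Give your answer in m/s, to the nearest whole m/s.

Snell's law: sin 16.3°/V₁ = sin 45.6°/V₂.
V₂ = V₁·sin 45.6°/sin 16.3° = 1985 × 2.5456 = 5053.07 m/s.

5053 m/s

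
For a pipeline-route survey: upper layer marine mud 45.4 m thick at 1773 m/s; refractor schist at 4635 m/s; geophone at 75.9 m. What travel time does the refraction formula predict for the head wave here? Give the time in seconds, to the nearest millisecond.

θ_c = arcsin(V₁/V₂) = arcsin(1773/4635) = 22.49°, cos θ_c = 0.9239.
Intercept time tᵢ = 2h cos θ_c / V₁ = 2·45.4·0.9239/1773 = 0.04732 s.
t = x/V₂ + tᵢ = 75.9/4635 + 0.04732 = 0.06369 s.

0.064 s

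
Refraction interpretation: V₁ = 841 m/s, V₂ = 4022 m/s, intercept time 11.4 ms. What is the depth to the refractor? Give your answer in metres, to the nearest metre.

θ_c = arcsin(841/4022) = 12.07°; cos θ_c = 0.9779.
tᵢ = 2h cos θ_c/V₁ ⇒ h = tᵢ·V₁/(2 cos θ_c) = 0.0114·841/(2·0.9779) = 4.90 m.

5 m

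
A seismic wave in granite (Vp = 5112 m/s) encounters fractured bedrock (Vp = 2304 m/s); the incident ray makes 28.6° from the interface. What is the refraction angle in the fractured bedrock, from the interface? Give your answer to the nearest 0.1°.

Angle from the normal: 90° − 28.6° = 61.4°.
sin θ₁/V₁ = sin θ₂/V₂ ⇒ sin θ₂ = 2304·sin 61.4°/5112 = 2304·0.8780/5112 = 0.3957.
θ₂ = arcsin 0.3957 = 23.31° from the normal.
From the interface: 90° − 23.31° = 66.69°.

66.7°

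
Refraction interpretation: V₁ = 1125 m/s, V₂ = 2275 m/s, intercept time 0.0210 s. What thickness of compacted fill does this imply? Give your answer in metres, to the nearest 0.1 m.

13.6 m

h = tᵢ·V₁·V₂ / (2·√(V₂²−V₁²)).
√(V₂²−V₁²) = √(2275² − 1125²) = 1977.4 m/s.
h = 0.021 s × 1125 × 2275 / (2 × 1977.4) = 13.59 m.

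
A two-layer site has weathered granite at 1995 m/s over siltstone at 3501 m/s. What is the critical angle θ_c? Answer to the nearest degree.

At critical incidence the refracted ray runs along the interface (θ₂ = 90°), so sin θ_c = V₁/V₂.
θ_c = arcsin(1995/3501) = arcsin 0.5698 = 34.74°.

35°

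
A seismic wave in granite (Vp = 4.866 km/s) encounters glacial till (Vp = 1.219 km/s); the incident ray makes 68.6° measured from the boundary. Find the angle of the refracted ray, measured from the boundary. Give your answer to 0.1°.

84.8°

Convert to the normal: θ₁ = 90° − 68.6° = 21.4°.
Snell's law: sin θ₂ = (V₂/V₁)·sin θ₁ = (1.219/4.866)·sin 21.4° = 0.0914.
θ₂ = arcsin 0.0914 = 5.24° from the normal.
From the interface: 90° − 5.24° = 84.76°.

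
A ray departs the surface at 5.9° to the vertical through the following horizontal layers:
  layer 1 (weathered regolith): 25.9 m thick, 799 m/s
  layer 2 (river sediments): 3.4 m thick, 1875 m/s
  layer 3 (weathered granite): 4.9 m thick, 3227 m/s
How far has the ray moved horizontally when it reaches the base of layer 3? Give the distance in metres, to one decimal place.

5.8 m

Apply Snell's law at each interface; in layer i the horizontal offset is hᵢ·tan θᵢ.
Layer 1: θ = 5.90°; offset = 25.9·tan 5.90° = 2.677 m.
Layer 2: sin θ = 1875·sin 5.9°/799 = 0.2412, θ = 13.96°; offset = 3.4·tan 13.96° = 0.845 m.
Layer 3: sin θ = 3227·sin 5.9°/799 = 0.4152, θ = 24.53°; offset = 4.9·tan 24.53° = 2.236 m.
Summing the layer offsets gives 5.758 m.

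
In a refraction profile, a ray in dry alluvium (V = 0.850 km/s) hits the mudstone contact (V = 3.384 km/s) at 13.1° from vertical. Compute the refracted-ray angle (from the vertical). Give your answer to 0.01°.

64.47°

Snell's law: sin θ₂ = (V₂/V₁)·sin θ₁ = (3.384/0.850)·sin 13.1° = 0.9023.
θ₂ = arcsin 0.9023 = 64.47° from the normal.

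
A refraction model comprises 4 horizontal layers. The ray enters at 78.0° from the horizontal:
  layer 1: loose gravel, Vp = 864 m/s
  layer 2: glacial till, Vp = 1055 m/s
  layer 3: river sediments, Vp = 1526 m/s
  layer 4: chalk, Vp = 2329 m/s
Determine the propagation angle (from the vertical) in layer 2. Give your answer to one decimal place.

14.7°

From the normal: θ₁ = 90° − 78.0° = 12.0°.
Snell's law across each interface conserves sin θ / V, so sin θ_2 = V_2·sin θ₁/V₁.
sin θ_2 = 1055 × sin 12.0° / 864 = 0.2539.
θ_2 = arcsin 0.2539 = 14.71°.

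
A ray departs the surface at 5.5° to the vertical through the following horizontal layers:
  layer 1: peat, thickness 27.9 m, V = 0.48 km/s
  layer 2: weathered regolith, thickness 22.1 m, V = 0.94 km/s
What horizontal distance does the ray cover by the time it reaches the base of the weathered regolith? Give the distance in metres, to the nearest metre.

7 m

Apply Snell's law at each interface; in layer i the horizontal offset is hᵢ·tan θᵢ.
Layer 1: θ = 5.50°; offset = 27.9·tan 5.50° = 2.686 m.
Layer 2: sin θ = 0.94·sin 5.5°/0.48 = 0.1877, θ = 10.82°; offset = 22.1·tan 10.82° = 4.223 m.
Total horizontal offset = 6.910 m.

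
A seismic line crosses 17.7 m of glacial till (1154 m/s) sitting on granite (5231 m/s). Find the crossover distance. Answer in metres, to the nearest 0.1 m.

44.3 m

θ_c = arcsin(1154/5231) = 12.74°, so cos θ_c = 0.9754 and tᵢ = 2h cos θ_c/V₁ = 0.0299 s.
At crossover x/V₁ = x/V₂ + tᵢ ⇒ x = tᵢ/(1/V₁ − 1/V₂) = 0.02992/(8.6655e-04 − 1.9117e-04) = 44.30 m.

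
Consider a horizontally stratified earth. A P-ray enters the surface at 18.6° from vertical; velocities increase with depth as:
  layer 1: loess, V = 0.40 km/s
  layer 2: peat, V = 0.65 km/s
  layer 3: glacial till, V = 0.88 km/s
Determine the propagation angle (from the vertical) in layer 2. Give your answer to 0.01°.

Ray parameter p = sin 18.6° / 0.40 = 7.9740e-01 s/km.
sin θ_2 = p·V_2 = 7.9740e-01 × 0.65 = 0.5183.
θ_2 = 31.22° from the vertical.

31.22°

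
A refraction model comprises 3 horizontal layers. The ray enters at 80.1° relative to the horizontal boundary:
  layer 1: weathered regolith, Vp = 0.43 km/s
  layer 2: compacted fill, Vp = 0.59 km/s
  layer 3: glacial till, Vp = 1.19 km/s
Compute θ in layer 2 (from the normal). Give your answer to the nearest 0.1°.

13.6°

From the normal: θ₁ = 90° − 80.1° = 9.9°.
Ray parameter p = sin 9.9° / 0.43 = 3.9984e-01 s/km.
sin θ_2 = p·V_2 = 3.9984e-01 × 0.59 = 0.2359.
θ_2 = 13.64° from the vertical.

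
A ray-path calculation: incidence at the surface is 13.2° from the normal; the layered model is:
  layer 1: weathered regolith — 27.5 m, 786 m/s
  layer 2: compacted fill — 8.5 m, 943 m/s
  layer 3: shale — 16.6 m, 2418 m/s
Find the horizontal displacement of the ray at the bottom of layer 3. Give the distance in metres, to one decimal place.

25.3 m

Ray parameter p = sin 13.2° / 786 m/s = 2.9052e-04 s/m.
Layer 1: θ = 13.20°; offset = 27.5·tan 13.20° = 6.450 m.
Layer 2: sin θ = p·943 = 0.2740 → θ = 15.90°; offset = 8.5·tan 15.90° = 2.421 m.
Layer 3: sin θ = p·2418 = 0.7025 → θ = 44.63°; offset = 16.6·tan 44.63° = 16.385 m.
Σ offsets = 25.256 m.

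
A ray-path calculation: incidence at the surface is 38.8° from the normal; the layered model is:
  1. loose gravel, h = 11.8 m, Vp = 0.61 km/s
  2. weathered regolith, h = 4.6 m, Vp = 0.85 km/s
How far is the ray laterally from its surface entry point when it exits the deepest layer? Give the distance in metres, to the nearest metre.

Apply Snell's law at each interface; in layer i the horizontal offset is hᵢ·tan θᵢ.
Layer 1: θ = 38.80°; offset = 11.8·tan 38.80° = 9.487 m.
Layer 2: sin θ = 0.85·sin 38.8°/0.61 = 0.8731, θ = 60.83°; offset = 4.6·tan 60.83° = 8.239 m.
Σ offsets = 17.727 m.

18 m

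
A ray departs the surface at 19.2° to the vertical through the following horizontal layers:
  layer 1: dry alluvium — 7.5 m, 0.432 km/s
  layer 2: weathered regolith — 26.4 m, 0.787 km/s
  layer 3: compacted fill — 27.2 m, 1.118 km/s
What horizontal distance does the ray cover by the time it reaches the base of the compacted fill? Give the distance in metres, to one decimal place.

Ray parameter p = sin 19.2° / 0.432 km/s = 7.6127e-01 s/km.
Layer 1: θ = 19.20°; offset = 7.5·tan 19.20° = 2.612 m.
Layer 2: sin θ = p·0.787 = 0.5991 → θ = 36.81°; offset = 26.4·tan 36.81° = 19.754 m.
Layer 3: sin θ = p·1.118 = 0.8511 → θ = 58.33°; offset = 27.2·tan 58.33° = 44.094 m.
Total horizontal offset = 66.460 m.

66.5 m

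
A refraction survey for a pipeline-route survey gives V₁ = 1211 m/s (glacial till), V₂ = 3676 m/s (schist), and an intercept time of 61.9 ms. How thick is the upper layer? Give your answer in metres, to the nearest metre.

40 m

h = tᵢ·V₁·V₂ / (2·√(V₂²−V₁²)).
√(V₂²−V₁²) = √(3676² − 1211²) = 3470.8 m/s.
h = 0.0619 s × 1211 × 3676 / (2 × 3470.8) = 39.70 m.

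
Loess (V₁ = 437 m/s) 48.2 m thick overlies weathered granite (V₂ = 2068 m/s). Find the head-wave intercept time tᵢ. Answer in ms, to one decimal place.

tᵢ = 2h·√(V₂²−V₁²)/(V₁V₂).
√(V₂²−V₁²) = √(2068²−437²) = 2021.3 m/s.
tᵢ = 2·48.2·2021.3/(437·2068) = 0.21561 s.

215.6 ms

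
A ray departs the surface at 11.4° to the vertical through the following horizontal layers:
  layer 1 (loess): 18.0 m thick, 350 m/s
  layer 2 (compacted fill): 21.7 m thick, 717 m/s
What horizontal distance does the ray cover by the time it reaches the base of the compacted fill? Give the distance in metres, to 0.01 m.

Apply Snell's law at each interface; in layer i the horizontal offset is hᵢ·tan θᵢ.
Layer 1: θ = 11.40°; offset = 18.0·tan 11.40° = 3.6294 m.
Layer 2: sin θ = 717·sin 11.4°/350 = 0.4049, θ = 23.89°; offset = 21.7·tan 23.89° = 9.6097 m.
Total horizontal offset = 13.2391 m.

13.24 m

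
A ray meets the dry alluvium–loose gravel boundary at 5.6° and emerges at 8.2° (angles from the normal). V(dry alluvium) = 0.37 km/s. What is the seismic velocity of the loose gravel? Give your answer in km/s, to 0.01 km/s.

sin 5.6° = 0.0976; sin 8.2° = 0.1426.
V₂ = V₁·(sin θ₂/sin θ₁) = 0.37·(0.1426/0.0976) = 0.54 km/s.

0.54 km/s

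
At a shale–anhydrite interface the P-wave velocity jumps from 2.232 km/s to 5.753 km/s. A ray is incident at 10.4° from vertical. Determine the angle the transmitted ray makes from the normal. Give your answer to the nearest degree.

28°

sin θ₁/V₁ = sin θ₂/V₂ ⇒ sin θ₂ = 5.753·sin 10.4°/2.232 = 5.753·0.1805/2.232 = 0.4653.
θ₂ = sin⁻¹(0.4653) = 27.73° (from vertical).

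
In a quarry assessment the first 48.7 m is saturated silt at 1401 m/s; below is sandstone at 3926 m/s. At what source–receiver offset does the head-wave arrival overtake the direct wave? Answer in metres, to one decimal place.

141.5 m

θ_c = arcsin(1401/3926) = 20.91°, so cos θ_c = 0.9342 and tᵢ = 2h cos θ_c/V₁ = 0.0649 s.
At crossover x/V₁ = x/V₂ + tᵢ ⇒ x = tᵢ/(1/V₁ − 1/V₂) = 0.06494/(7.1378e-04 − 2.5471e-04) = 141.47 m.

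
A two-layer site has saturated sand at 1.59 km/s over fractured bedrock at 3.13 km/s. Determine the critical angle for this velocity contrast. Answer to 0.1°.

30.5°

At critical incidence the refracted ray runs along the interface (θ₂ = 90°), so sin θ_c = V₁/V₂.
θ_c = arcsin(1.59/3.13) = arcsin 0.5080 = 30.53°.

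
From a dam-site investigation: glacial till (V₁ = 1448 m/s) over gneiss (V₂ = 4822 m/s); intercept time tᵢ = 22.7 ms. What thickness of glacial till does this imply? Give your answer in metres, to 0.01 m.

17.23 m

θ_c = arcsin(1448/4822) = 17.48°; cos θ_c = 0.9538.
tᵢ = 2h cos θ_c/V₁ ⇒ h = tᵢ·V₁/(2 cos θ_c) = 0.0227·1448/(2·0.9538) = 17.23 m.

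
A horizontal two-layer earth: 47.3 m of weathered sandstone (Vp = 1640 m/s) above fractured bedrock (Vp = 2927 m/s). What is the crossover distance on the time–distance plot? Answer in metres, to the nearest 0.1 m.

x_cross = 2h·√((V₂+V₁)/(V₂−V₁)).
(V₂+V₁)/(V₂−V₁) = (2927+1640)/(2927−1640) = 3.5486; √ = 1.8838.
x_cross = 2·47.3·1.8838 = 178.20 m.

178.2 m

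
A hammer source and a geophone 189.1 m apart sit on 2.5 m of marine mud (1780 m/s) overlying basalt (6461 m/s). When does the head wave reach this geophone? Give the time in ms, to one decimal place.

θ_c = arcsin(V₁/V₂) = arcsin(1780/6461) = 15.99°, cos θ_c = 0.9613.
Intercept time tᵢ = 2h cos θ_c / V₁ = 2·2.5·0.9613/1780 = 0.00270 s.
t = x/V₂ + tᵢ = 189.1/6461 + 0.00270 = 0.03197 s.

32.0 ms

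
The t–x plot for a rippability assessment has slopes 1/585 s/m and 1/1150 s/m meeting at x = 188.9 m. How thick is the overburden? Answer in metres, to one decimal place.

x_cross = 2h·√((V₂+V₁)/(V₂−V₁)) → h = x_cross / (2·√((V₂+V₁)/(V₂−V₁))).
√((V₂+V₁)/(V₂−V₁)) = √((1150+585)/(1150−585)) = 1.7524.
h = 188.9 / (2·1.7524) = 53.90 m.

53.9 m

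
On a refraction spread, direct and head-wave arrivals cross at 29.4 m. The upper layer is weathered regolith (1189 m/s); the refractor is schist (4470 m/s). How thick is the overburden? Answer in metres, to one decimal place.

h = (x_cross/2)·√((V₂−V₁)/(V₂+V₁)).
(V₂−V₁)/(V₂+V₁) = (4470−1189)/(4470+1189) = 0.5798; √ = 0.7614.
h = (29.4/2)·0.7614 = 11.19 m.

11.2 m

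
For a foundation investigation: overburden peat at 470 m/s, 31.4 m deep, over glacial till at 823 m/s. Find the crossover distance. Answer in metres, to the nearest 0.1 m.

120.2 m

θ_c = arcsin(470/823) = 34.83°, so cos θ_c = 0.8209 and tᵢ = 2h cos θ_c/V₁ = 0.1097 s.
At crossover x/V₁ = x/V₂ + tᵢ ⇒ x = tᵢ/(1/V₁ − 1/V₂) = 0.10969/(2.1277e-03 − 1.2151e-03) = 120.19 m.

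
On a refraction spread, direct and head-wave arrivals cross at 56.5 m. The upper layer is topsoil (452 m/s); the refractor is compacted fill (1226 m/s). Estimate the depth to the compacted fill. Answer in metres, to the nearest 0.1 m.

19.2 m

x_cross = 2h·√((V₂+V₁)/(V₂−V₁)) → h = x_cross / (2·√((V₂+V₁)/(V₂−V₁))).
√((V₂+V₁)/(V₂−V₁)) = √((1226+452)/(1226−452)) = 1.4724.
h = 56.5 / (2·1.4724) = 19.19 m.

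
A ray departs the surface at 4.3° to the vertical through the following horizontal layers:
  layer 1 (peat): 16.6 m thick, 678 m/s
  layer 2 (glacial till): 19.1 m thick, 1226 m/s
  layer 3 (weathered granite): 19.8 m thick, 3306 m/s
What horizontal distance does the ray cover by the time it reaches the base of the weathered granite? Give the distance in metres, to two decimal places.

p = sin θ₁/V₁ = sin 4.3°/678 = 1.1059e-04 s/m is conserved through the stack.
Layer 1: θ = 4.30°; offset = 16.6·tan 4.30° = 1.2482 m.
Layer 2: sin θ = p·1226 = 0.1356 → θ = 7.79°; offset = 19.1·tan 7.79° = 2.6137 m.
Layer 3: sin θ = p·3306 = 0.3656 → θ = 21.44°; offset = 19.8·tan 21.44° = 7.7774 m.
Σ offsets = 11.6393 m.

11.64 m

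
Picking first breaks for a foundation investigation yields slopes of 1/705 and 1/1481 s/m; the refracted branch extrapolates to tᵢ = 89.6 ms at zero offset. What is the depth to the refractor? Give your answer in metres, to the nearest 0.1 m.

h = tᵢ·V₁·V₂ / (2·√(V₂²−V₁²)).
√(V₂²−V₁²) = √(1481² − 705²) = 1302.4 m/s.
h = 0.0896 s × 705 × 1481 / (2 × 1302.4) = 35.91 m.

35.9 m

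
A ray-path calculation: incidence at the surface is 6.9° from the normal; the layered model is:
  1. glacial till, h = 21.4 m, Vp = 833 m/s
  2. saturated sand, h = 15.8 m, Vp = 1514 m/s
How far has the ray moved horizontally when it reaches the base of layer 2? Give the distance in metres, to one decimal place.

6.1 m

p = sin θ₁/V₁ = sin 6.9°/833 = 1.4422e-04 s/m is conserved through the stack.
Layer 1: θ = 6.90°; offset = 21.4·tan 6.90° = 2.590 m.
Layer 2: sin θ = p·1514 = 0.2184 → θ = 12.61°; offset = 15.8·tan 12.61° = 3.535 m.
Summing the layer offsets gives 6.125 m.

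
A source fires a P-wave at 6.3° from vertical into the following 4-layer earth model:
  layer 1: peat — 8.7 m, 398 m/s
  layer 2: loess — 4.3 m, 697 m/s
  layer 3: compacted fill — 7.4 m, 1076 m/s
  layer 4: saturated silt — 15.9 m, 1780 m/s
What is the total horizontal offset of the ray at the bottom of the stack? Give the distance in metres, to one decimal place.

13.1 m

Apply Snell's law at each interface; in layer i the horizontal offset is hᵢ·tan θᵢ.
Layer 1: θ = 6.30°; offset = 8.7·tan 6.30° = 0.960 m.
Layer 2: sin θ = 697·sin 6.3°/398 = 0.1922, θ = 11.08°; offset = 4.3·tan 11.08° = 0.842 m.
Layer 3: sin θ = 1076·sin 6.3°/398 = 0.2967, θ = 17.26°; offset = 7.4·tan 17.26° = 2.299 m.
Layer 4: sin θ = 1780·sin 6.3°/398 = 0.4908, θ = 29.39°; offset = 15.9·tan 29.39° = 8.956 m.
Σ offsets = 13.057 m.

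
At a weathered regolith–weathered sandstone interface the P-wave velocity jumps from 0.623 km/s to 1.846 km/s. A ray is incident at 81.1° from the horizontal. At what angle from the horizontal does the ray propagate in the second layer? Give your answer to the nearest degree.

Convert to the normal: θ₁ = 90° − 81.1° = 8.9°.
sin θ₁/V₁ = sin θ₂/V₂ ⇒ sin θ₂ = 1.846·sin 8.9°/0.623 = 1.846·0.1547/0.623 = 0.4584.
θ₂ = sin⁻¹(0.4584) = 27.29° (from vertical).
From the interface: 90° − 27.29° = 62.71°.

63°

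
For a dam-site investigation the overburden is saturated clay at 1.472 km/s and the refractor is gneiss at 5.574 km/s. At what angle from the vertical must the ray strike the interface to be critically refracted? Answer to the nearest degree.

15°

Critical incidence: sin θ_c = V₁/V₂ = 1.472/5.574 = 0.2641.
θ_c = arcsin 0.2641 = 15.31°.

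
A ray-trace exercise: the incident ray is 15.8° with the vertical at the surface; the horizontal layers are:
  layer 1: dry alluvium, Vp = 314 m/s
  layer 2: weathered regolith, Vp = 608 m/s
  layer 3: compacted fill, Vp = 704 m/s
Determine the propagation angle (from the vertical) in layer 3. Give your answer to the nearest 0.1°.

Ray parameter p = sin 15.8° / 314 = 8.6713e-04 s/m.
sin θ_3 = p·V_3 = 8.6713e-04 × 704 = 0.6105.
θ_3 = arcsin 0.6105 = 37.62°.

37.6°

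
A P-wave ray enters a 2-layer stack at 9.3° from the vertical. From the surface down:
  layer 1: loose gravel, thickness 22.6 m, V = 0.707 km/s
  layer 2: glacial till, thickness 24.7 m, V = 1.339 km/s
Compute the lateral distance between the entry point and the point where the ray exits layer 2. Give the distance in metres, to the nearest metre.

12 m

Ray parameter p = sin 9.3° / 0.707 km/s = 2.2858e-01 s/km.
Layer 1: θ = 9.30°; offset = 22.6·tan 9.30° = 3.701 m.
Layer 2: sin θ = p·1.339 = 0.3061 → θ = 17.82°; offset = 24.7·tan 17.82° = 7.941 m.
Summing the layer offsets gives 11.642 m.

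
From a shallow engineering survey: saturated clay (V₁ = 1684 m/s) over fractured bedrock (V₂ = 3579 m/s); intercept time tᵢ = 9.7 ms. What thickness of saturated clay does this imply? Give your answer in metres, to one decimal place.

θ_c = arcsin(1684/3579) = 28.07°; cos θ_c = 0.8824.
tᵢ = 2h cos θ_c/V₁ ⇒ h = tᵢ·V₁/(2 cos θ_c) = 0.0097·1684/(2·0.8824) = 9.26 m.

9.3 m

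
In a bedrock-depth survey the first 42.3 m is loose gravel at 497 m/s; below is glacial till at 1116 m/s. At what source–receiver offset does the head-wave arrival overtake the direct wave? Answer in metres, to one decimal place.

136.6 m

θ_c = arcsin(497/1116) = 26.45°, so cos θ_c = 0.8954 and tᵢ = 2h cos θ_c/V₁ = 0.1524 s.
At crossover x/V₁ = x/V₂ + tᵢ ⇒ x = tᵢ/(1/V₁ − 1/V₂) = 0.15241/(2.0121e-03 − 8.9606e-04) = 136.57 m.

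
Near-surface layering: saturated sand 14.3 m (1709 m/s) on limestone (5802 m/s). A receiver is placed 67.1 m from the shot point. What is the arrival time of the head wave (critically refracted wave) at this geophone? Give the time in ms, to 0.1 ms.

t = x/V₂ + 2h·√(V₂²−V₁²)/(V₁V₂).
√(V₂²−V₁²) = √(5802²−1709²) = 5544.6 m/s; delay term = 2·14.3·5544.6/(1709·5802) = 0.01599 s.
t = 67.1/5802 + 0.01599 = 0.02756 s.

27.6 ms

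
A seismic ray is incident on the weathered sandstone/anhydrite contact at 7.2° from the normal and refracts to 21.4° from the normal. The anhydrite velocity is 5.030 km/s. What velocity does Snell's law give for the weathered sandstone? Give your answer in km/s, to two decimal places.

sin 7.2° = 0.1253; sin 21.4° = 0.3649.
V₁ = V₂·(sin θ₁/sin θ₂) = 5.030·(0.1253/0.3649) = 1.73 km/s.

1.73 km/s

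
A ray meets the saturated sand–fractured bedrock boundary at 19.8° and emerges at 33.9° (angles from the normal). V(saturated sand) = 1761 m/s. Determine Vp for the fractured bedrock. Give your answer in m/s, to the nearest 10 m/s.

sin 19.8° = 0.3387; sin 33.9° = 0.5577.
V₂ = V₁·(sin θ₂/sin θ₁) = 1761·(0.5577/0.3387) = 2899.55 m/s.

2900 m/s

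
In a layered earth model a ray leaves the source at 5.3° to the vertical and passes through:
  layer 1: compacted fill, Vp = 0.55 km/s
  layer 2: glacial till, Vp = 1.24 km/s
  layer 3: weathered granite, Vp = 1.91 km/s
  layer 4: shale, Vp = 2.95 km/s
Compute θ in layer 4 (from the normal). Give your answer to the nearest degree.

Snell's law across each interface conserves sin θ / V, so sin θ_4 = V_4·sin θ₁/V₁.
sin θ_4 = 2.95 × sin 5.3° / 0.55 = 0.4954.
θ_4 = 29.70° from the vertical.

30°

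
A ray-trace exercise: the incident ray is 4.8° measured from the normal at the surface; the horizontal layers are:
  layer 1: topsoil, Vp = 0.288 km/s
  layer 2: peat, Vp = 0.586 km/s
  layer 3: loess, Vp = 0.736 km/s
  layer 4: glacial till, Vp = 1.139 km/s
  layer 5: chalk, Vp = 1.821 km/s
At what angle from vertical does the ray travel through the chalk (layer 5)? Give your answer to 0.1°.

Ray parameter p = sin 4.8° / 0.288 = 2.9055e-01 s/km.
sin θ_5 = p·V_5 = 2.9055e-01 × 1.821 = 0.5291.
θ_5 = 31.94° from the vertical.

31.9°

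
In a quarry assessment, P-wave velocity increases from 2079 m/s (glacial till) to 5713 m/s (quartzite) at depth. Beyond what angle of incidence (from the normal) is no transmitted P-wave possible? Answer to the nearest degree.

Critical incidence: sin θ_c = V₁/V₂ = 2079/5713 = 0.3639.
θ_c = arcsin 0.3639 = 21.34°.

21°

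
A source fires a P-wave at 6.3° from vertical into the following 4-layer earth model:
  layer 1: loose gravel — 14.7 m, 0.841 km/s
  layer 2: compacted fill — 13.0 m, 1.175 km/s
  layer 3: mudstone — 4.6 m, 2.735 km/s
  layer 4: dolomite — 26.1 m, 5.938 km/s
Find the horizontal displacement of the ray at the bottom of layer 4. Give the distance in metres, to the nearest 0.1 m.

Apply Snell's law at each interface; in layer i the horizontal offset is hᵢ·tan θᵢ.
Layer 1: θ = 6.30°; offset = 14.7·tan 6.30° = 1.623 m.
Layer 2: sin θ = 1.175·sin 6.3°/0.841 = 0.1533, θ = 8.82°; offset = 13.0·tan 8.82° = 2.017 m.
Layer 3: sin θ = 2.735·sin 6.3°/0.841 = 0.3569, θ = 20.91°; offset = 4.6·tan 20.91° = 1.757 m.
Layer 4: sin θ = 5.938·sin 6.3°/0.841 = 0.7748, θ = 50.79°; offset = 26.1·tan 50.79° = 31.986 m.
Σ offsets = 37.383 m.

37.4 m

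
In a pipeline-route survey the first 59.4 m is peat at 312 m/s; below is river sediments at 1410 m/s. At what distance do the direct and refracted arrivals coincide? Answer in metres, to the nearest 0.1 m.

θ_c = arcsin(312/1410) = 12.78°, so cos θ_c = 0.9752 and tᵢ = 2h cos θ_c/V₁ = 0.3713 s.
At crossover x/V₁ = x/V₂ + tᵢ ⇒ x = tᵢ/(1/V₁ − 1/V₂) = 0.37133/(3.2051e-03 − 7.0922e-04) = 148.78 m.

148.8 m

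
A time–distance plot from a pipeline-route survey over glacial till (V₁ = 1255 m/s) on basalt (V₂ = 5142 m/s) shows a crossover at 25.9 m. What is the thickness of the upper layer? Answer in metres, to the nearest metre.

x_cross = 2h·√((V₂+V₁)/(V₂−V₁)) → h = x_cross / (2·√((V₂+V₁)/(V₂−V₁))).
√((V₂+V₁)/(V₂−V₁)) = √((5142+1255)/(5142−1255)) = 1.2829.
h = 25.9 / (2·1.2829) = 10.09 m.

10 m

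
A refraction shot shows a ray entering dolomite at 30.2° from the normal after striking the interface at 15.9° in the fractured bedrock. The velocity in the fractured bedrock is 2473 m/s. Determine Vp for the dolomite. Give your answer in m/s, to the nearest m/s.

Snell's law: sin 15.9°/V₁ = sin 30.2°/V₂.
V₂ = V₁·sin 30.2°/sin 15.9° = 2473 × 1.8361 = 4540.71 m/s.

4541 m/s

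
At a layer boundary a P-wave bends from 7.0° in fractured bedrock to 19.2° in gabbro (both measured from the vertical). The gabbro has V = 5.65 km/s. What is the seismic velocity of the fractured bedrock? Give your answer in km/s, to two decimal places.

Snell's law: sin 7.0°/V₁ = sin 19.2°/V₂.
V₁ = V₂·sin 7.0°/sin 19.2° = 5.65 × 0.3706 = 2.09 km/s.

2.09 km/s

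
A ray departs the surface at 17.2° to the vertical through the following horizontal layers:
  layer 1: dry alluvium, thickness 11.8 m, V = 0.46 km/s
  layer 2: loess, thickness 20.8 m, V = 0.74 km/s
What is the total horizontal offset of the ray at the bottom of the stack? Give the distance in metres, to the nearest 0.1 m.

Ray parameter p = sin 17.2° / 0.46 km/s = 6.4284e-01 s/km.
Layer 1: θ = 17.20°; offset = 11.8·tan 17.20° = 3.653 m.
Layer 2: sin θ = p·0.74 = 0.4757 → θ = 28.41°; offset = 20.8·tan 28.41° = 11.249 m.
Total horizontal offset = 14.902 m.

14.9 m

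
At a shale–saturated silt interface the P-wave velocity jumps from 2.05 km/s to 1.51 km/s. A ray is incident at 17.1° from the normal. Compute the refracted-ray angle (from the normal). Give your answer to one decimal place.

12.5°

sin θ₁/V₁ = sin θ₂/V₂ ⇒ sin θ₂ = 1.51·sin 17.1°/2.05 = 1.51·0.2940/2.05 = 0.2166.
θ₂ = arcsin 0.2166 = 12.51° from the normal.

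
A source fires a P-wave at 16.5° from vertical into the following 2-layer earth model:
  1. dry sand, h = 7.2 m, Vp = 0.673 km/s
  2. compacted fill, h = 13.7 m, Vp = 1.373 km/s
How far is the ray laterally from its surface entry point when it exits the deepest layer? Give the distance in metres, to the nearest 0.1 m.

Apply Snell's law at each interface; in layer i the horizontal offset is hᵢ·tan θᵢ.
Layer 1: θ = 16.50°; offset = 7.2·tan 16.50° = 2.133 m.
Layer 2: sin θ = 1.373·sin 16.5°/0.673 = 0.5794, θ = 35.41°; offset = 13.7·tan 35.41° = 9.740 m.
Summing the layer offsets gives 11.872 m.

11.9 m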